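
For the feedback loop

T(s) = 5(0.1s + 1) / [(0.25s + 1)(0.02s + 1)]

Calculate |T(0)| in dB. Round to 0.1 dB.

T(0) = 5 · 1 / 1 = 5
20 log₁₀(5) ≈ 13.98 dB

14.0 dB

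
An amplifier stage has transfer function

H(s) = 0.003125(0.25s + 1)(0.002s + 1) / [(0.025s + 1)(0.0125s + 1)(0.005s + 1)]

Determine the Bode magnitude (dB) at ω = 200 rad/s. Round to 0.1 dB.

At ω = 200 rad/s:
zero (1 + j200·0.25) = 1 + j50 → |·| ≈ 50.01, ∠ ≈ 88.85°
zero (1 + j200·0.002) = 1 + j0.4 → |·| ≈ 1.077, ∠ ≈ 21.80°
pole (1 + j200·0.025) = 1 + j5 → |·| ≈ 5.099, ∠ ≈ 78.69°
pole (1 + j200·0.0125) = 1 + j2.5 → |·| ≈ 2.6926, ∠ ≈ 68.20°
pole (1 + j200·0.005) = 1 + j1 → |·| ≈ 1.4142, ∠ ≈ 45.00°
|H| = 0.003125 · 50.01 · 1.077 / (5.099 · 2.6926 · 1.4142) ≈ 0.0086687
Gain = 20 log₁₀(0.0086687) ≈ -41.24 dB

-41.2 dB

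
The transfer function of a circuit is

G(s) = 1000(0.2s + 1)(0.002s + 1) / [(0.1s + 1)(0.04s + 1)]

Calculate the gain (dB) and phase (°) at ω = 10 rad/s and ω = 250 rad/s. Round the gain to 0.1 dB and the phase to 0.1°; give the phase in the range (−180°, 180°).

ω = 10: 63.3 dB, -2.2°; ω = 250: 46.9 dB, -56.6°

At ω = 10 rad/s:
zero (1 + j10·0.2) = 1 + j2 → |·| ≈ 2.2361, ∠ ≈ 63.43°
zero (1 + j10·0.002) = 1 + j0.02 → |·| ≈ 1.0002, ∠ ≈ 1.15°
pole (1 + j10·0.1) = 1 + j1 → |·| ≈ 1.4142, ∠ ≈ 45.00°
pole (1 + j10·0.04) = 1 + j0.4 → |·| ≈ 1.077, ∠ ≈ 21.80°
|G| = 1000 · 2.2361 · 1.0002 / (1.4142 · 1.077) ≈ 1468.4
Gain = 20 log₁₀(1468.4) ≈ 63.34 dB
∠G = (63.43° + 1.15°) − (45.00° + 21.80°) = -2.22°

At ω = 250 rad/s:
zero (1 + j250·0.2) = 1 + j50 → |·| ≈ 50.01, ∠ ≈ 88.85°
zero (1 + j250·0.002) = 1 + j0.5 → |·| ≈ 1.118, ∠ ≈ 26.57°
pole (1 + j250·0.1) = 1 + j25 → |·| ≈ 25.02, ∠ ≈ 87.71°
pole (1 + j250·0.04) = 1 + j10 → |·| ≈ 10.05, ∠ ≈ 84.29°
|G| = 1000 · 50.01 · 1.118 / (25.02 · 10.05) ≈ 222.35
Gain = 20 log₁₀(222.35) ≈ 46.94 dB
∠G = (88.85° + 26.57°) − (87.71° + 84.29°) = -56.58°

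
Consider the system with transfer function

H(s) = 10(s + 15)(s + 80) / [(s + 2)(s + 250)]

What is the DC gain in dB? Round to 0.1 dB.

27.6 dB

H(0) = 10·15·80 / (2·250) = 24
20 log₁₀(24) ≈ 27.60 dB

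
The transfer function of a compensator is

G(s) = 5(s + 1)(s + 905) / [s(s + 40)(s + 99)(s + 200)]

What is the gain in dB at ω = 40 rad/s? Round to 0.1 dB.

-48.7 dB

At s = jω = j40:
zero (s+1): 1 + j40 → |·| = √(1²+40²) = √1601 ≈ 40.012, ∠ = arctan(40/1) ≈ 88.57°
zero (s+905): 905 + j40 → |·| = √(905²+40²) = √820625 ≈ 905.88, ∠ = arctan(40/905) ≈ 2.53°
pole (s+40): 40 + j40 → |·| = √(40²+40²) = √3200 ≈ 56.569, ∠ = arctan(40/40) ≈ 45.00°
pole (s+99): 99 + j40 → |·| = √(99²+40²) = √11401 ≈ 106.78, ∠ = arctan(40/99) ≈ 22.00°
pole (s+200): 200 + j40 → |·| = √(200²+40²) = √41600 ≈ 203.96, ∠ = arctan(40/200) ≈ 11.31°
pole at origin: |s| = 40, ∠ = 90.00° (in denominator)
|G| = 5 · 36246 / 4.928e+07 ≈ 0.0036776
Gain = 20 log₁₀(0.0036776) ≈ -48.69 dB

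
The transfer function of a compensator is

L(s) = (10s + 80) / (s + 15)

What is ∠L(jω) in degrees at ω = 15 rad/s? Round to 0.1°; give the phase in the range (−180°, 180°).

Substitute s = j15:
Numerator: 10(j15) + 80 = 80 + j150
Denominator: (j15) + 15 = 15 + j15
|N| = √(80² + 150²) ≈ 170, ∠N ≈ 61.93°
|D| = √(15² + 15²) ≈ 21.213, ∠D ≈ 45.00°
∠L = 61.93° − 45.00° = 16.93°

16.9°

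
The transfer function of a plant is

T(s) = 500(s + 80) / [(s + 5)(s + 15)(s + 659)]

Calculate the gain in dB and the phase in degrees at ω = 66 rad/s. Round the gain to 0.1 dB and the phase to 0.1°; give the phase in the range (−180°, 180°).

-35.2 dB, -129.1°

At s = jω = j66:
zero (s+80): 80 + j66 → |·| = √(80²+66²) = √10756 ≈ 103.71, ∠ = arctan(66/80) ≈ 39.52°
pole (s+5): 5 + j66 → |·| = √(5²+66²) = √4381 ≈ 66.189, ∠ = arctan(66/5) ≈ 85.67°
pole (s+15): 15 + j66 → |·| = √(15²+66²) = √4581 ≈ 67.683, ∠ = arctan(66/15) ≈ 77.20°
pole (s+659): 659 + j66 → |·| = √(659²+66²) = √438637 ≈ 662.3, ∠ = arctan(66/659) ≈ 5.72°
|T| = 500 · 103.71 / 2.967e+06 ≈ 0.017477
Gain = 20 log₁₀(0.017477) ≈ -35.15 dB
∠T = 39.52° − 168.59° = -129.07°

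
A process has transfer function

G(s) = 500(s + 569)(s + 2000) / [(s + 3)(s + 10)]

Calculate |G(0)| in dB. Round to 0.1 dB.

145.6 dB

G(0) = 500·569·2000 / (3·10) ≈ 1.8967e+07
20 log₁₀(1.8967e+07) ≈ 145.56 dB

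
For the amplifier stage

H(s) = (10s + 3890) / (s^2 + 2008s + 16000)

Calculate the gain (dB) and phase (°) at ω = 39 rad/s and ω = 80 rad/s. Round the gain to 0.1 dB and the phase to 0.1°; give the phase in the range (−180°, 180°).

Substitute s = j39:
Numerator: 10(j39) + 3890 = 3890 + j390
Denominator: (j39)^2 + 2008(j39) + 16000 = 14479 + j78312
|N| = √(3890² + 390²) ≈ 3909.5, ∠N ≈ 5.73°
|D| = √(14479² + 78312²) ≈ 79639, ∠D ≈ 79.52°
|H| = 3909.5 / 79639 ≈ 0.04909
Gain = 20 log₁₀(0.04909) ≈ -26.18 dB
∠H = 5.73° − 79.52° = -73.79°

Substitute s = j80:
Numerator: 10(j80) + 3890 = 3890 + j800
Denominator: (j80)^2 + 2008(j80) + 16000 = 9600 + j160640
|N| = √(3890² + 800²) ≈ 3971.4, ∠N ≈ 11.62°
|D| = √(9600² + 160640²) ≈ 1.6093e+05, ∠D ≈ 86.58°
|H| = 3971.4 / 1.6093e+05 ≈ 0.024678
Gain = 20 log₁₀(0.024678) ≈ -32.15 dB
∠H = 11.62° − 86.58° = -74.96°

ω = 39: -26.2 dB, -73.8°; ω = 80: -32.2 dB, -75.0°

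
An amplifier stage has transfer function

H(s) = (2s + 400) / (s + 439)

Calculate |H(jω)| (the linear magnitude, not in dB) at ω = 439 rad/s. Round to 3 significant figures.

Substitute s = j439:
Numerator: 2(j439) + 400 = 400 + j878
Denominator: (j439) + 439 = 439 + j439
|N| = √(400² + 878²) ≈ 964.82, ∠N ≈ 65.51°
|D| = √(439² + 439²) ≈ 620.84, ∠D ≈ 45.00°
|H| = 964.82 / 620.84 ≈ 1.5541

1.55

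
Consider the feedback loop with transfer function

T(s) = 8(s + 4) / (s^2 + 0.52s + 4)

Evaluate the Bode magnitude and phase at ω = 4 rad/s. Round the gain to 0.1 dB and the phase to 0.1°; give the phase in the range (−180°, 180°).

11.4 dB, -125.2°

At s = jω = j4:
zero (s+4): 4 + j4 → |·| = √(4²+4²) = √32 ≈ 5.6569, ∠ = arctan(4/4) ≈ 45.00°
quadratic: (j4)² + 0.52·j4 + 4 = -12 + j2.08 → |·| ≈ 12.179, ∠ ≈ 170.17°
|T| = 8 · 5.6569 / 12.179 ≈ 3.7158
Gain = 20 log₁₀(3.7158) ≈ 11.40 dB
∠T = 45.00° − 170.17° = -125.17°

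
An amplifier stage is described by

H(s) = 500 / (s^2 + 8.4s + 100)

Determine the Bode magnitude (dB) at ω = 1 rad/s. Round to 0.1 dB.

At s = jω = j1:
quadratic: (j1)² + 8.4·j1 + 100 = 99 + j8.4 → |·| ≈ 99.356, ∠ ≈ 4.85°
|H| = 500 / 99.356 ≈ 5.0324
Gain = 20 log₁₀(5.0324) ≈ 14.04 dB

14.0 dB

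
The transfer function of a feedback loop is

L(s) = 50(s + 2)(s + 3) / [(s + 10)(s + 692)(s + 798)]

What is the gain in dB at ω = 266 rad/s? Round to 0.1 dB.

At s = jω = j266:
zero (s+2): 2 + j266 → |·| = √(2²+266²) = √70760 ≈ 266.01, ∠ = arctan(266/2) ≈ 89.57°
zero (s+3): 3 + j266 → |·| = √(3²+266²) = √70765 ≈ 266.02, ∠ = arctan(266/3) ≈ 89.35°
pole (s+10): 10 + j266 → |·| = √(10²+266²) = √70856 ≈ 266.19, ∠ = arctan(266/10) ≈ 87.85°
pole (s+692): 692 + j266 → |·| = √(692²+266²) = √549620 ≈ 741.36, ∠ = arctan(266/692) ≈ 21.03°
pole (s+798): 798 + j266 → |·| = √(798²+266²) = √707560 ≈ 841.17, ∠ = arctan(266/798) ≈ 18.43°
|L| = 50 · 70764 / 1.66e+08 ≈ 0.021314
Gain = 20 log₁₀(0.021314) ≈ -33.43 dB

-33.4 dB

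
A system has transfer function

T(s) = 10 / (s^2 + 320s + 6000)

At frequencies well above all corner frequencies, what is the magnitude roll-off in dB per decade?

-40 dB/decade

Each pole contributes −20 dB/decade at high frequency; each zero contributes +20 dB/decade.
Net: 0 zero(s) − 2 pole(s) → -40 dB/decade.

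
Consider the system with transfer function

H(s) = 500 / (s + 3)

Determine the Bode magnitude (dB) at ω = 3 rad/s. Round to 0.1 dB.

At s = jω = j3:
pole (s+3): 3 + j3 → |·| = √(3²+3²) = √18 ≈ 4.2426, ∠ = arctan(3/3) ≈ 45.00°
|H| = 500 / 4.2426 ≈ 117.85
Gain = 20 log₁₀(117.85) ≈ 41.43 dB

41.4 dB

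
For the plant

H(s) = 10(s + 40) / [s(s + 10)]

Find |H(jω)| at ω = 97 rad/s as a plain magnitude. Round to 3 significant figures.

0.111

At s = jω = j97:
zero (s+40): 40 + j97 → |·| = √(40²+97²) = √11009 ≈ 104.92, ∠ = arctan(97/40) ≈ 67.59°
pole (s+10): 10 + j97 → |·| = √(10²+97²) = √9509 ≈ 97.514, ∠ = arctan(97/10) ≈ 84.11°
pole at origin: |s| = 97, ∠ = 90.00° (in denominator)
|H| = 10 · 104.92 / 9458.9 ≈ 0.11092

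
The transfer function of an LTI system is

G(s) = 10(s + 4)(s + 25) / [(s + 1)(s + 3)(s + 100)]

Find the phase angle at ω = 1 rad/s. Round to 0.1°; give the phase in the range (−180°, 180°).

-47.7°

At s = jω = j1:
zero (s+4): 4 + j1 → |·| = √(4²+1²) = √17 ≈ 4.1231, ∠ = arctan(1/4) ≈ 14.04°
zero (s+25): 25 + j1 → |·| = √(25²+1²) = √626 ≈ 25.02, ∠ = arctan(1/25) ≈ 2.29°
pole (s+1): 1 + j1 → |·| = √(1²+1²) = √2 ≈ 1.4142, ∠ = arctan(1/1) ≈ 45.00°
pole (s+3): 3 + j1 → |·| = √(3²+1²) = √10 ≈ 3.1623, ∠ = arctan(1/3) ≈ 18.43°
pole (s+100): 100 + j1 → |·| = √(100²+1²) = √10001 ≈ 100, ∠ = arctan(1/100) ≈ 0.57°
∠G = 16.33° − 64.00° = -47.67°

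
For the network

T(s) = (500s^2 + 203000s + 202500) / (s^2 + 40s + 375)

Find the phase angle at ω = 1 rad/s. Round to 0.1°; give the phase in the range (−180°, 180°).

39.0°

Substitute s = j1:
Numerator: 500(j1)^2 + 203000(j1) + 202500 = 202000 + j203000
Denominator: (j1)^2 + 40(j1) + 375 = 374 + j40
|N| = √(202000² + 203000²) ≈ 2.8638e+05, ∠N ≈ 45.14°
|D| = √(374² + 40²) ≈ 376.13, ∠D ≈ 6.10°
∠T = 45.14° − 6.10° = 39.04°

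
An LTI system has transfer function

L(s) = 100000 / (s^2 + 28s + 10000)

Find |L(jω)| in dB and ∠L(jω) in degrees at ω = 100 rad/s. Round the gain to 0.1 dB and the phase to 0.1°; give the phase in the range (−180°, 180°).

31.1 dB, -90.0°

At s = jω = j100:
quadratic: (j100)² + 28·j100 + 10000 = 0 + j2800 → |·| ≈ 2800, ∠ ≈ 90.00°
|L| = 100000 / 2800 ≈ 35.714
Gain = 20 log₁₀(35.714) ≈ 31.06 dB
∠L = 0.00° − 90.00° = -90.00°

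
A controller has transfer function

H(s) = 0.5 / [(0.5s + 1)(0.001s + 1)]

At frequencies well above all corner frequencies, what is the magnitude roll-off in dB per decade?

-40 dB/decade

Each pole contributes −20 dB/decade at high frequency; each zero contributes +20 dB/decade.
Net: 0 zero(s) − 2 pole(s) → -40 dB/decade.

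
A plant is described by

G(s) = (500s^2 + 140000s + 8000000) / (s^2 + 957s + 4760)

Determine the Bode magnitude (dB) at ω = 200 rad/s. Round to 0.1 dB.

Substitute s = j200:
Numerator: 500(j200)^2 + 140000(j200) + 8000000 = -12000000 + j28000000
Denominator: (j200)^2 + 957(j200) + 4760 = -35240 + j191400
|N| = √(12000000² + 28000000²) ≈ 3.0463e+07, ∠N ≈ 113.20°
|D| = √(35240² + 191400²) ≈ 1.9462e+05, ∠D ≈ 100.43°
|G| = 3.0463e+07 / 1.9462e+05 ≈ 156.53
Gain = 20 log₁₀(156.53) ≈ 43.89 dB

43.9 dB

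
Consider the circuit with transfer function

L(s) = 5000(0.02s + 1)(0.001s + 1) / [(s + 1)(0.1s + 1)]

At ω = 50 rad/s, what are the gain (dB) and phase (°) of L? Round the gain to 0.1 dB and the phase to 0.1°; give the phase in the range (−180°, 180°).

28.9 dB, -119.7°

At ω = 50 rad/s:
zero (1 + j50·0.02) = 1 + j1 → |·| ≈ 1.4142, ∠ ≈ 45.00°
zero (1 + j50·0.001) = 1 + j0.05 → |·| ≈ 1.0012, ∠ ≈ 2.86°
pole (1 + j50·1) = 1 + j50 → |·| ≈ 50.01, ∠ ≈ 88.85°
pole (1 + j50·0.1) = 1 + j5 → |·| ≈ 5.099, ∠ ≈ 78.69°
|L| = 5000 · 1.4142 · 1.0012 / (50.01 · 5.099) ≈ 27.763
Gain = 20 log₁₀(27.763) ≈ 28.87 dB
∠L = (45.00° + 2.86°) − (88.85° + 78.69°) = -119.68°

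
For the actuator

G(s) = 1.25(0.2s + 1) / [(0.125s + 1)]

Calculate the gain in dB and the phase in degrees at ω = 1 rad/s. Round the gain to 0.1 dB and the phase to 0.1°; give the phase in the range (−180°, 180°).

2.0 dB, 4.2°

At ω = 1 rad/s:
zero (1 + j1·0.2) = 1 + j0.2 → |·| ≈ 1.0198, ∠ ≈ 11.31°
pole (1 + j1·0.125) = 1 + j0.125 → |·| ≈ 1.0078, ∠ ≈ 7.13°
|G| = 1.25 · 1.0198 / (1.0078) ≈ 1.2649
Gain = 20 log₁₀(1.2649) ≈ 2.04 dB
∠G = (11.31°) − (7.13°) = 4.18°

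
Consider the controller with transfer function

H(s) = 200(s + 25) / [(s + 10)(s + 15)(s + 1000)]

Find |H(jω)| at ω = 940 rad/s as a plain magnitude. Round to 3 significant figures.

0.000155

At s = jω = j940:
zero (s+25): 25 + j940 → |·| = √(25²+940²) = √884225 ≈ 940.33, ∠ = arctan(940/25) ≈ 88.48°
pole (s+10): 10 + j940 → |·| = √(10²+940²) = √883700 ≈ 940.05, ∠ = arctan(940/10) ≈ 89.39°
pole (s+15): 15 + j940 → |·| = √(15²+940²) = √883825 ≈ 940.12, ∠ = arctan(940/15) ≈ 89.09°
pole (s+1000): 1000 + j940 → |·| = √(1000²+940²) = √1883600 ≈ 1372.4, ∠ = arctan(940/1000) ≈ 43.23°
|H| = 200 · 940.33 / 1.2129e+09 ≈ 0.00015505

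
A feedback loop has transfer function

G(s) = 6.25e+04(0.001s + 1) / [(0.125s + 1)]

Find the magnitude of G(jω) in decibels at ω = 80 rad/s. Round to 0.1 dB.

75.9 dB

At ω = 80 rad/s:
zero (1 + j80·0.001) = 1 + j0.08 → |·| ≈ 1.0032, ∠ ≈ 4.57°
pole (1 + j80·0.125) = 1 + j10 → |·| ≈ 10.05, ∠ ≈ 84.29°
|G| = 6.25e+04 · 1.0032 / (10.05) ≈ 6238.8
Gain = 20 log₁₀(6238.8) ≈ 75.90 dB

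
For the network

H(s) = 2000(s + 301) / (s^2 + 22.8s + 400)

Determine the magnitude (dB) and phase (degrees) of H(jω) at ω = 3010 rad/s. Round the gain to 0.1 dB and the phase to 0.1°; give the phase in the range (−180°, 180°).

At s = jω = j3010:
zero (s+301): 301 + j3010 → |·| = √(301²+3010²) = √9150701 ≈ 3025, ∠ = arctan(3010/301) ≈ 84.29°
quadratic: (j3010)² + 22.8·j3010 + 400 = -9059700 + j68628 → |·| ≈ 9.06e+06, ∠ ≈ 179.57°
|H| = 2000 · 3025 / 9.06e+06 ≈ 0.66777
Gain = 20 log₁₀(0.66777) ≈ -3.51 dB
∠H = 84.29° − 179.57° = -95.28°

-3.5 dB, -95.3°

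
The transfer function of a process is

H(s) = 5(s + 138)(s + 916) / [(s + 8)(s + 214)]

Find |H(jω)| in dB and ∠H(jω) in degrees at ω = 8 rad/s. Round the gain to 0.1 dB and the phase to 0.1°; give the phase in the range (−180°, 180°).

At s = jω = j8:
zero (s+138): 138 + j8 → |·| = √(138²+8²) = √19108 ≈ 138.23, ∠ = arctan(8/138) ≈ 3.32°
zero (s+916): 916 + j8 → |·| = √(916²+8²) = √839120 ≈ 916.03, ∠ = arctan(8/916) ≈ 0.50°
pole (s+8): 8 + j8 → |·| = √(8²+8²) = √128 ≈ 11.314, ∠ = arctan(8/8) ≈ 45.00°
pole (s+214): 214 + j8 → |·| = √(214²+8²) = √45860 ≈ 214.15, ∠ = arctan(8/214) ≈ 2.14°
|H| = 5 · 1.2662e+05 / 2422.9 ≈ 261.3
Gain = 20 log₁₀(261.3) ≈ 48.34 dB
∠H = 3.82° − 47.14° = -43.32°

48.3 dB, -43.3°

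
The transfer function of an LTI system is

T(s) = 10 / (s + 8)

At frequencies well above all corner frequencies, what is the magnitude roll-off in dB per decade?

-20 dB/decade

Each pole contributes −20 dB/decade at high frequency; each zero contributes +20 dB/decade.
Net: 0 zero(s) − 1 pole(s) → -20 dB/decade.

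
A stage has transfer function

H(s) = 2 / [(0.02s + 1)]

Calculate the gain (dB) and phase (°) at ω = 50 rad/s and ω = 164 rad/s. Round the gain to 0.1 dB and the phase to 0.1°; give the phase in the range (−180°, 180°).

ω = 50: 3.0 dB, -45.0°; ω = 164: -4.7 dB, -73.0°

At ω = 50 rad/s:
pole (1 + j50·0.02) = 1 + j1 → |·| ≈ 1.4142, ∠ ≈ 45.00°
|H| = 2 · 1 / (1.4142) ≈ 1.4142
Gain = 20 log₁₀(1.4142) ≈ 3.01 dB
∠H = (0°) − (45.00°) = -45.00°

At ω = 164 rad/s:
pole (1 + j164·0.02) = 1 + j3.28 → |·| ≈ 3.4291, ∠ ≈ 73.04°
|H| = 2 · 1 / (3.4291) ≈ 0.58324
Gain = 20 log₁₀(0.58324) ≈ -4.68 dB
∠H = (0°) − (73.04°) = -73.04°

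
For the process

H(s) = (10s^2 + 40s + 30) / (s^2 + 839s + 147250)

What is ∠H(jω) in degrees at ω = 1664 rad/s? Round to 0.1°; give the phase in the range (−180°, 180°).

27.9°

Substitute s = j1664:
Numerator: 10(j1664)^2 + 40(j1664) + 30 = -27688930 + j66560
Denominator: (j1664)^2 + 839(j1664) + 147250 = -2621646 + j1396096
|N| = √(27688930² + 66560²) ≈ 2.7689e+07, ∠N ≈ 179.86°
|D| = √(2621646² + 1396096²) ≈ 2.9702e+06, ∠D ≈ 151.96°
∠H = 179.86° − 151.96° = 27.90°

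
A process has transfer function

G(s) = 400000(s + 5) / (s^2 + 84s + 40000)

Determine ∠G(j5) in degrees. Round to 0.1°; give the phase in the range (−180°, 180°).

At s = jω = j5:
zero (s+5): 5 + j5 → |·| = √(5²+5²) = √50 ≈ 7.0711, ∠ = arctan(5/5) ≈ 45.00°
quadratic: (j5)² + 84·j5 + 40000 = 39975 + j420 → |·| ≈ 39977, ∠ ≈ 0.60°
∠G = 45.00° − 0.60° = 44.40°

44.4°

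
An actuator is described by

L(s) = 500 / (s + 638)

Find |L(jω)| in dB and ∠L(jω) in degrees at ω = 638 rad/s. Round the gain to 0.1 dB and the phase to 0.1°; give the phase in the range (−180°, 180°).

At s = jω = j638:
pole (s+638): 638 + j638 → |·| = √(638²+638²) = √814088 ≈ 902.27, ∠ = arctan(638/638) ≈ 45.00°
|L| = 500 / 902.27 ≈ 0.55416
Gain = 20 log₁₀(0.55416) ≈ -5.13 dB
∠L = 0.00° − 45.00° = -45.00°

-5.1 dB, -45.0°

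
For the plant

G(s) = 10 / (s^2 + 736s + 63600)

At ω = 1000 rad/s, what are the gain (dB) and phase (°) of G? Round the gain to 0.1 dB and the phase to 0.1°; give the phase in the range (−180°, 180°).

-101.5 dB, -141.8°

Substitute s = j1000:
Numerator: 10 = 10 + j0
Denominator: (j1000)^2 + 736(j1000) + 63600 = -936400 + j736000
|N| = √(10² + 0²) ≈ 10, ∠N ≈ 0.00°
|D| = √(936400² + 736000²) ≈ 1.191e+06, ∠D ≈ 141.83°
|G| = 10 / 1.191e+06 ≈ 8.3963e-06
Gain = 20 log₁₀(8.3963e-06) ≈ -101.52 dB
∠G = 0.00° − 141.83° = -141.83°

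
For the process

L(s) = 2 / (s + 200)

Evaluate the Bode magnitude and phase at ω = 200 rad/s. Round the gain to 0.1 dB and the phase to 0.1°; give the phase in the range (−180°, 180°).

At s = jω = j200:
pole (s+200): 200 + j200 → |·| = √(200²+200²) = √80000 ≈ 282.84, ∠ = arctan(200/200) ≈ 45.00°
|L| = 2 / 282.84 ≈ 0.0070711
Gain = 20 log₁₀(0.0070711) ≈ -43.01 dB
∠L = 0.00° − 45.00° = -45.00°

-43.0 dB, -45.0°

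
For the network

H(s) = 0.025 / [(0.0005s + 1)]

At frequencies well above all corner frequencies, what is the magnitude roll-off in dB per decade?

-20 dB/decade

Each pole contributes −20 dB/decade at high frequency; each zero contributes +20 dB/decade.
Net: 0 zero(s) − 1 pole(s) → -20 dB/decade.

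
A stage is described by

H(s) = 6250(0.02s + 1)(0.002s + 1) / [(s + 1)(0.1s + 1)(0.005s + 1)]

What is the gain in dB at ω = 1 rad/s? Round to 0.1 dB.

72.9 dB

At ω = 1 rad/s:
zero (1 + j1·0.02) = 1 + j0.02 → |·| ≈ 1.0002, ∠ ≈ 1.15°
zero (1 + j1·0.002) = 1 + j0.002 → |·| ≈ 1, ∠ ≈ 0.11°
pole (1 + j1·1) = 1 + j1 → |·| ≈ 1.4142, ∠ ≈ 45.00°
pole (1 + j1·0.1) = 1 + j0.1 → |·| ≈ 1.005, ∠ ≈ 5.71°
pole (1 + j1·0.005) = 1 + j0.005 → |·| ≈ 1, ∠ ≈ 0.29°
|H| = 6250 · 1.0002 · 1 / (1.4142 · 1.005 · 1) ≈ 4398.4
Gain = 20 log₁₀(4398.4) ≈ 72.87 dB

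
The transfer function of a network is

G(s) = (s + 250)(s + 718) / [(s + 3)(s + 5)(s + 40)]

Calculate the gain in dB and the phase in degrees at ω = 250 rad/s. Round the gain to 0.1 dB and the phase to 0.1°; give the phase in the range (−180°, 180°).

-35.4 dB, 165.1°

At s = jω = j250:
zero (s+250): 250 + j250 → |·| = √(250²+250²) = √125000 ≈ 353.55, ∠ = arctan(250/250) ≈ 45.00°
zero (s+718): 718 + j250 → |·| = √(718²+250²) = √578024 ≈ 760.28, ∠ = arctan(250/718) ≈ 19.20°
pole (s+3): 3 + j250 → |·| = √(3²+250²) = √62509 ≈ 250.02, ∠ = arctan(250/3) ≈ 89.31°
pole (s+5): 5 + j250 → |·| = √(5²+250²) = √62525 ≈ 250.05, ∠ = arctan(250/5) ≈ 88.85°
pole (s+40): 40 + j250 → |·| = √(40²+250²) = √64100 ≈ 253.18, ∠ = arctan(250/40) ≈ 80.91°
|G| = 1 · 2.688e+05 / 1.5828e+07 ≈ 0.016983
Gain = 20 log₁₀(0.016983) ≈ -35.40 dB
∠G = 64.20° − 259.07° = -194.87° ≡ 165.13° (principal value)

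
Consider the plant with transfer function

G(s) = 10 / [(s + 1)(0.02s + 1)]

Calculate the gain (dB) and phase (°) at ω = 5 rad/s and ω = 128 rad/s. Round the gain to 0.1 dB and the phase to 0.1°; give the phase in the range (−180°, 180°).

ω = 5: 5.8 dB, -84.4°; ω = 128: -30.9 dB, -158.2°

At ω = 5 rad/s:
pole (1 + j5·1) = 1 + j5 → |·| ≈ 5.099, ∠ ≈ 78.69°
pole (1 + j5·0.02) = 1 + j0.1 → |·| ≈ 1.005, ∠ ≈ 5.71°
|G| = 10 · 1 / (5.099 · 1.005) ≈ 1.9514
Gain = 20 log₁₀(1.9514) ≈ 5.81 dB
∠G = (0°) − (78.69° + 5.71°) = -84.40°

At ω = 128 rad/s:
pole (1 + j128·1) = 1 + j128 → |·| ≈ 128, ∠ ≈ 89.55°
pole (1 + j128·0.02) = 1 + j2.56 → |·| ≈ 2.7484, ∠ ≈ 68.66°
|G| = 10 · 1 / (128 · 2.7484) ≈ 0.028426
Gain = 20 log₁₀(0.028426) ≈ -30.93 dB
∠G = (0°) − (89.55° + 68.66°) = -158.21°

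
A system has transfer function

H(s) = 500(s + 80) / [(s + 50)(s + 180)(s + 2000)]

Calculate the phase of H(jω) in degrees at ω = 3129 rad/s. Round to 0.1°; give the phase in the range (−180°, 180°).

At s = jω = j3129:
zero (s+80): 80 + j3129 → |·| = √(80²+3129²) = √9797041 ≈ 3130, ∠ = arctan(3129/80) ≈ 88.54°
pole (s+50): 50 + j3129 → |·| = √(50²+3129²) = √9793141 ≈ 3129.4, ∠ = arctan(3129/50) ≈ 89.08°
pole (s+180): 180 + j3129 → |·| = √(180²+3129²) = √9823041 ≈ 3134.2, ∠ = arctan(3129/180) ≈ 86.71°
pole (s+2000): 2000 + j3129 → |·| = √(2000²+3129²) = √13790641 ≈ 3713.6, ∠ = arctan(3129/2000) ≈ 57.41°
∠H = 88.54° − 233.20° = -144.66°

-144.7°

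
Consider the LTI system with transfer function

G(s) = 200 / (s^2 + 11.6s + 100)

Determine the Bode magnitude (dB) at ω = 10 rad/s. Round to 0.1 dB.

4.7 dB

At s = jω = j10:
quadratic: (j10)² + 11.6·j10 + 100 = 0 + j116 → |·| ≈ 116, ∠ ≈ 90.00°
|G| = 200 / 116 ≈ 1.7241
Gain = 20 log₁₀(1.7241) ≈ 4.73 dB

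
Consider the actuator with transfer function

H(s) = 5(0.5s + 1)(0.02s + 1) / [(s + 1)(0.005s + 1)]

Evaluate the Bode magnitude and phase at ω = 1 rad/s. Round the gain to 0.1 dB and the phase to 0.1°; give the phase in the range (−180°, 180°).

11.9 dB, -17.6°

At ω = 1 rad/s:
zero (1 + j1·0.5) = 1 + j0.5 → |·| ≈ 1.118, ∠ ≈ 26.57°
zero (1 + j1·0.02) = 1 + j0.02 → |·| ≈ 1.0002, ∠ ≈ 1.15°
pole (1 + j1·1) = 1 + j1 → |·| ≈ 1.4142, ∠ ≈ 45.00°
pole (1 + j1·0.005) = 1 + j0.005 → |·| ≈ 1, ∠ ≈ 0.29°
|H| = 5 · 1.118 · 1.0002 / (1.4142 · 1) ≈ 3.9536
Gain = 20 log₁₀(3.9536) ≈ 11.94 dB
∠H = (26.57° + 1.15°) − (45.00° + 0.29°) = -17.57°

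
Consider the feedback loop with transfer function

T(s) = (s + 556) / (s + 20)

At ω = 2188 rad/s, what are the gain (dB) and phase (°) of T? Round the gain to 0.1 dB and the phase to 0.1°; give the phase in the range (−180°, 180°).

Substitute s = j2188:
Numerator: (j2188) + 556 = 556 + j2188
Denominator: (j2188) + 20 = 20 + j2188
|N| = √(556² + 2188²) ≈ 2257.5, ∠N ≈ 75.74°
|D| = √(20² + 2188²) ≈ 2188.1, ∠D ≈ 89.48°
|T| = 2257.5 / 2188.1 ≈ 1.0317
Gain = 20 log₁₀(1.0317) ≈ 0.27 dB
∠T = 75.74° − 89.48° = -13.74°

0.3 dB, -13.7°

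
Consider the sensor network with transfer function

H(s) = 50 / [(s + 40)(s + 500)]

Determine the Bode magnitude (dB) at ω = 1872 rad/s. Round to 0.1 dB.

-97.2 dB

At s = jω = j1872:
pole (s+40): 40 + j1872 → |·| = √(40²+1872²) = √3505984 ≈ 1872.4, ∠ = arctan(1872/40) ≈ 88.78°
pole (s+500): 500 + j1872 → |·| = √(500²+1872²) = √3754384 ≈ 1937.6, ∠ = arctan(1872/500) ≈ 75.05°
|H| = 50 / 3.628e+06 ≈ 1.3782e-05
Gain = 20 log₁₀(1.3782e-05) ≈ -97.21 dB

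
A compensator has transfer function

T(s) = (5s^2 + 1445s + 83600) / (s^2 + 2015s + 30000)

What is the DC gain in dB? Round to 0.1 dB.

T(0) = 83600 / 30000 ≈ 2.7867
20 log₁₀(2.7867) ≈ 8.90 dB

8.9 dB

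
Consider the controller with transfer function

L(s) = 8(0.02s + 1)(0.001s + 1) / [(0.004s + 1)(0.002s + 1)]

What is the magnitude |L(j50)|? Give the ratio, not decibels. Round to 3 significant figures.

11.1

At ω = 50 rad/s:
zero (1 + j50·0.02) = 1 + j1 → |·| ≈ 1.4142, ∠ ≈ 45.00°
zero (1 + j50·0.001) = 1 + j0.05 → |·| ≈ 1.0012, ∠ ≈ 2.86°
pole (1 + j50·0.004) = 1 + j0.2 → |·| ≈ 1.0198, ∠ ≈ 11.31°
pole (1 + j50·0.002) = 1 + j0.1 → |·| ≈ 1.005, ∠ ≈ 5.71°
|L| = 8 · 1.4142 · 1.0012 / (1.0198 · 1.005) ≈ 11.052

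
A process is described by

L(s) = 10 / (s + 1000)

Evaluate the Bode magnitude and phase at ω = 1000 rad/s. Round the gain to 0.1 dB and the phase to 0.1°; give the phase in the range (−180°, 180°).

At s = jω = j1000:
pole (s+1000): 1000 + j1000 → |·| = √(1000²+1000²) = √2000000 ≈ 1414.2, ∠ = arctan(1000/1000) ≈ 45.00°
|L| = 10 / 1414.2 ≈ 0.0070711
Gain = 20 log₁₀(0.0070711) ≈ -43.01 dB
∠L = 0.00° − 45.00° = -45.00°

-43.0 dB, -45.0°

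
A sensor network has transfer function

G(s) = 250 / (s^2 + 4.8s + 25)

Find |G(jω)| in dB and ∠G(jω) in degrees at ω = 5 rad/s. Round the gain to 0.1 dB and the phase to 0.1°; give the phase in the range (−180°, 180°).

20.4 dB, -90.0°

At s = jω = j5:
quadratic: (j5)² + 4.8·j5 + 25 = 0 + j24 → |·| ≈ 24, ∠ ≈ 90.00°
|G| = 250 / 24 ≈ 10.417
Gain = 20 log₁₀(10.417) ≈ 20.35 dB
∠G = 0.00° − 90.00° = -90.00°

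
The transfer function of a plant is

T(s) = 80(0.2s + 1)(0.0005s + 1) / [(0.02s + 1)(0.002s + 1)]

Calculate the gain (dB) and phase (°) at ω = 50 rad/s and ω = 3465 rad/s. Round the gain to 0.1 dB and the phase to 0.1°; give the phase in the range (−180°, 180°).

ω = 50: 55.1 dB, 35.0°; ω = 3465: 47.2 dB, -21.0°

At ω = 50 rad/s:
zero (1 + j50·0.2) = 1 + j10 → |·| ≈ 10.05, ∠ ≈ 84.29°
zero (1 + j50·0.0005) = 1 + j0.025 → |·| ≈ 1.0003, ∠ ≈ 1.43°
pole (1 + j50·0.02) = 1 + j1 → |·| ≈ 1.4142, ∠ ≈ 45.00°
pole (1 + j50·0.002) = 1 + j0.1 → |·| ≈ 1.005, ∠ ≈ 5.71°
|T| = 80 · 10.05 · 1.0003 / (1.4142 · 1.005) ≈ 565.86
Gain = 20 log₁₀(565.86) ≈ 55.05 dB
∠T = (84.29° + 1.43°) − (45.00° + 5.71°) = 35.01°

At ω = 3465 rad/s:
zero (1 + j3465·0.2) = 1 + j693 → |·| ≈ 693, ∠ ≈ 89.92°
zero (1 + j3465·0.0005) = 1 + j1.7325 → |·| ≈ 2.0004, ∠ ≈ 60.01°
pole (1 + j3465·0.02) = 1 + j69.3 → |·| ≈ 69.307, ∠ ≈ 89.17°
pole (1 + j3465·0.002) = 1 + j6.93 → |·| ≈ 7.0018, ∠ ≈ 81.79°
|T| = 80 · 693 · 2.0004 / (69.307 · 7.0018) ≈ 228.54
Gain = 20 log₁₀(228.54) ≈ 47.18 dB
∠T = (89.92° + 60.01°) − (89.17° + 81.79°) = -21.03°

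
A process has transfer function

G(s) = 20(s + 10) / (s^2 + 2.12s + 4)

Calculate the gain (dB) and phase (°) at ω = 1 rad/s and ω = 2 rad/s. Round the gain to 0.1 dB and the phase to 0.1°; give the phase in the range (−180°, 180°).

At s = jω = j1:
zero (s+10): 10 + j1 → |·| = √(10²+1²) = √101 ≈ 10.05, ∠ = arctan(1/10) ≈ 5.71°
quadratic: (j1)² + 2.12·j1 + 4 = 3 + j2.12 → |·| ≈ 3.6735, ∠ ≈ 35.25°
|G| = 20 · 10.05 / 3.6735 ≈ 54.716
Gain = 20 log₁₀(54.716) ≈ 34.76 dB
∠G = 5.71° − 35.25° = -29.54°

At s = jω = j2:
zero (s+10): 10 + j2 → |·| = √(10²+2²) = √104 ≈ 10.198, ∠ = arctan(2/10) ≈ 11.31°
quadratic: (j2)² + 2.12·j2 + 4 = 0 + j4.24 → |·| ≈ 4.24, ∠ ≈ 90.00°
|G| = 20 · 10.198 / 4.24 ≈ 48.104
Gain = 20 log₁₀(48.104) ≈ 33.64 dB
∠G = 11.31° − 90.00° = -78.69°

ω = 1: 34.8 dB, -29.5°; ω = 2: 33.6 dB, -78.7°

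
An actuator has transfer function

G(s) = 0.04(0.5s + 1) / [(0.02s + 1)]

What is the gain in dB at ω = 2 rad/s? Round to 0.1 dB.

-25.0 dB

At ω = 2 rad/s:
zero (1 + j2·0.5) = 1 + j1 → |·| ≈ 1.4142, ∠ ≈ 45.00°
pole (1 + j2·0.02) = 1 + j0.04 → |·| ≈ 1.0008, ∠ ≈ 2.29°
|G| = 0.04 · 1.4142 / (1.0008) ≈ 0.056523
Gain = 20 log₁₀(0.056523) ≈ -24.96 dB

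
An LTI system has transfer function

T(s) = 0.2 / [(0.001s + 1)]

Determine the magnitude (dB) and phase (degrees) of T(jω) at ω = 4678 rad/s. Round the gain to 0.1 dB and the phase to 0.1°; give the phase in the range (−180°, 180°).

-27.6 dB, -77.9°

At ω = 4678 rad/s:
pole (1 + j4678·0.001) = 1 + j4.678 → |·| ≈ 4.7837, ∠ ≈ 77.93°
|T| = 0.2 · 1 / (4.7837) ≈ 0.041809
Gain = 20 log₁₀(0.041809) ≈ -27.57 dB
∠T = (0°) − (77.93°) = -77.93°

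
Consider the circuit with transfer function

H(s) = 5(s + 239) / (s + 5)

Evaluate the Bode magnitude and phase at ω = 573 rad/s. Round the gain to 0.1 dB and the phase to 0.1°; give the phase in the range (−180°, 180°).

At s = jω = j573:
zero (s+239): 239 + j573 → |·| = √(239²+573²) = √385450 ≈ 620.85, ∠ = arctan(573/239) ≈ 67.36°
pole (s+5): 5 + j573 → |·| = √(5²+573²) = √328354 ≈ 573.02, ∠ = arctan(573/5) ≈ 89.50°
|H| = 5 · 620.85 / 573.02 ≈ 5.4174
Gain = 20 log₁₀(5.4174) ≈ 14.68 dB
∠H = 67.36° − 89.50° = -22.14°

14.7 dB, -22.1°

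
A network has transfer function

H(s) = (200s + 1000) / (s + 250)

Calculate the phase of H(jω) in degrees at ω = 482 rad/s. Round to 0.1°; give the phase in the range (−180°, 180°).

Substitute s = j482:
Numerator: 200(j482) + 1000 = 1000 + j96400
Denominator: (j482) + 250 = 250 + j482
|N| = √(1000² + 96400²) ≈ 96405, ∠N ≈ 89.41°
|D| = √(250² + 482²) ≈ 542.98, ∠D ≈ 62.59°
∠H = 89.41° − 62.59° = 26.82°

26.8°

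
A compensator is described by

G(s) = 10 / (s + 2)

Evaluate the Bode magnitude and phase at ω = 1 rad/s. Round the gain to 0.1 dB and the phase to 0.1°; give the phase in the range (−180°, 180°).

Substitute s = j1:
Numerator: 10 = 10 + j0
Denominator: (j1) + 2 = 2 + j1
|N| = √(10² + 0²) ≈ 10, ∠N ≈ 0.00°
|D| = √(2² + 1²) ≈ 2.2361, ∠D ≈ 26.57°
|G| = 10 / 2.2361 ≈ 4.4721
Gain = 20 log₁₀(4.4721) ≈ 13.01 dB
∠G = 0.00° − 26.57° = -26.57°

13.0 dB, -26.6°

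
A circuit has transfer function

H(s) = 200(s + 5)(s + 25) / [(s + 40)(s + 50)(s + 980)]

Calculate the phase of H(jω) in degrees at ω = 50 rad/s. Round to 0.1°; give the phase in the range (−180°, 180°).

At s = jω = j50:
zero (s+5): 5 + j50 → |·| = √(5²+50²) = √2525 ≈ 50.249, ∠ = arctan(50/5) ≈ 84.29°
zero (s+25): 25 + j50 → |·| = √(25²+50²) = √3125 ≈ 55.902, ∠ = arctan(50/25) ≈ 63.43°
pole (s+40): 40 + j50 → |·| = √(40²+50²) = √4100 ≈ 64.031, ∠ = arctan(50/40) ≈ 51.34°
pole (s+50): 50 + j50 → |·| = √(50²+50²) = √5000 ≈ 70.711, ∠ = arctan(50/50) ≈ 45.00°
pole (s+980): 980 + j50 → |·| = √(980²+50²) = √962900 ≈ 981.27, ∠ = arctan(50/980) ≈ 2.92°
∠H = 147.72° − 99.26° = 48.46°

48.5°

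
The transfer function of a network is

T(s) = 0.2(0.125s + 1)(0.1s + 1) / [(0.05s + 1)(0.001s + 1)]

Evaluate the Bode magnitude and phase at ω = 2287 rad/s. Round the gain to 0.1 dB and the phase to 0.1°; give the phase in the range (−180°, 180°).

33.2 dB, 23.7°

At ω = 2287 rad/s:
zero (1 + j2287·0.125) = 1 + j285.875 → |·| ≈ 285.88, ∠ ≈ 89.80°
zero (1 + j2287·0.1) = 1 + j228.7 → |·| ≈ 228.7, ∠ ≈ 89.75°
pole (1 + j2287·0.05) = 1 + j114.35 → |·| ≈ 114.35, ∠ ≈ 89.50°
pole (1 + j2287·0.001) = 1 + j2.287 → |·| ≈ 2.4961, ∠ ≈ 66.38°
|T| = 0.2 · 285.88 · 228.7 / (114.35 · 2.4961) ≈ 45.812
Gain = 20 log₁₀(45.812) ≈ 33.22 dB
∠T = (89.80° + 89.75°) − (89.50° + 66.38°) = 23.67°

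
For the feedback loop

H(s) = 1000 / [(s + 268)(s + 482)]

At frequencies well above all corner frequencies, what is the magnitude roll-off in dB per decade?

Each pole contributes −20 dB/decade at high frequency; each zero contributes +20 dB/decade.
Net: 0 zero(s) − 2 pole(s) → -40 dB/decade.

-40 dB/decade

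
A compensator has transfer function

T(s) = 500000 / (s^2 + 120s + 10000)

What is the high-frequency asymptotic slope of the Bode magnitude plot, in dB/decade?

-40 dB/decade

Each pole contributes −20 dB/decade at high frequency; each zero contributes +20 dB/decade.
Net: 0 zero(s) − 2 pole(s) → -40 dB/decade.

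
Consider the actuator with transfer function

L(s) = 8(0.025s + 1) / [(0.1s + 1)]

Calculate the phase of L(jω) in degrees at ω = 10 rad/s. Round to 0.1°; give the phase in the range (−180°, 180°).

-31.0°

At ω = 10 rad/s:
zero (1 + j10·0.025) = 1 + j0.25 → |·| ≈ 1.0308, ∠ ≈ 14.04°
pole (1 + j10·0.1) = 1 + j1 → |·| ≈ 1.4142, ∠ ≈ 45.00°
∠L = (14.04°) − (45.00°) = -30.96°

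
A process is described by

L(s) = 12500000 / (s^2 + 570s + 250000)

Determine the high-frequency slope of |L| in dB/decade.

-40 dB/decade

Each pole contributes −20 dB/decade at high frequency; each zero contributes +20 dB/decade.
Net: 0 zero(s) − 2 pole(s) → -40 dB/decade.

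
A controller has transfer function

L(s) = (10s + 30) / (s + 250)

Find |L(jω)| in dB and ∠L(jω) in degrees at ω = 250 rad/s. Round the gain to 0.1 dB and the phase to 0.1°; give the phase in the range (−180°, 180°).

Substitute s = j250:
Numerator: 10(j250) + 30 = 30 + j2500
Denominator: (j250) + 250 = 250 + j250
|N| = √(30² + 2500²) ≈ 2500.2, ∠N ≈ 89.31°
|D| = √(250² + 250²) ≈ 353.55, ∠D ≈ 45.00°
|L| = 2500.2 / 353.55 ≈ 7.0717
Gain = 20 log₁₀(7.0717) ≈ 16.99 dB
∠L = 89.31° − 45.00° = 44.31°

17.0 dB, 44.3°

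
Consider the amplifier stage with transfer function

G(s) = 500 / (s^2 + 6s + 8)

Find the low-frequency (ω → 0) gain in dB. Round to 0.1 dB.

G(0) = 500 / 8 = 62.5
20 log₁₀(62.5) ≈ 35.92 dB

35.9 dB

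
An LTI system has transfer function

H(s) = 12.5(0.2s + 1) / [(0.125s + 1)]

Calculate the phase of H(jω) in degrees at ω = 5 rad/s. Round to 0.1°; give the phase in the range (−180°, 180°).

At ω = 5 rad/s:
zero (1 + j5·0.2) = 1 + j1 → |·| ≈ 1.4142, ∠ ≈ 45.00°
pole (1 + j5·0.125) = 1 + j0.625 → |·| ≈ 1.1792, ∠ ≈ 32.01°
∠H = (45.00°) − (32.01°) = 12.99°

13.0°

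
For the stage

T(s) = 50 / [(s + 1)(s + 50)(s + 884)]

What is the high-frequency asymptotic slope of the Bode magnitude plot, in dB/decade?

Each pole contributes −20 dB/decade at high frequency; each zero contributes +20 dB/decade.
Net: 0 zero(s) − 3 pole(s) → -60 dB/decade.

-60 dB/decade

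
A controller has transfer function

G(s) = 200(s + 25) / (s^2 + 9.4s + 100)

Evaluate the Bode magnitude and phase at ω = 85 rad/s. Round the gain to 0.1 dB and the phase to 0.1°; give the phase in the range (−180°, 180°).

At s = jω = j85:
zero (s+25): 25 + j85 → |·| = √(25²+85²) = √7850 ≈ 88.6, ∠ = arctan(85/25) ≈ 73.61°
quadratic: (j85)² + 9.4·j85 + 100 = -7125 + j799 → |·| ≈ 7169.7, ∠ ≈ 173.60°
|G| = 200 · 88.6 / 7169.7 ≈ 2.4715
Gain = 20 log₁₀(2.4715) ≈ 7.86 dB
∠G = 73.61° − 173.60° = -99.99°

7.9 dB, -100.0°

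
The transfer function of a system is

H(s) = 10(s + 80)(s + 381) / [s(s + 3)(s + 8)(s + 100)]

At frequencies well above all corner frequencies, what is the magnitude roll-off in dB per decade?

Each pole contributes −20 dB/decade at high frequency; each zero contributes +20 dB/decade.
Net: 2 zero(s) − 4 pole(s) → -40 dB/decade.

-40 dB/decade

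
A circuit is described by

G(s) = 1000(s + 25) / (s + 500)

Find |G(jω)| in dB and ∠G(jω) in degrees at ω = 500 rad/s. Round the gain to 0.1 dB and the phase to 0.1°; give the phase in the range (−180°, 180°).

At s = jω = j500:
zero (s+25): 25 + j500 → |·| = √(25²+500²) = √250625 ≈ 500.62, ∠ = arctan(500/25) ≈ 87.14°
pole (s+500): 500 + j500 → |·| = √(500²+500²) = √500000 ≈ 707.11, ∠ = arctan(500/500) ≈ 45.00°
|G| = 1000 · 500.62 / 707.11 ≈ 707.98
Gain = 20 log₁₀(707.98) ≈ 57.00 dB
∠G = 87.14° − 45.00° = 42.14°

57.0 dB, 42.1°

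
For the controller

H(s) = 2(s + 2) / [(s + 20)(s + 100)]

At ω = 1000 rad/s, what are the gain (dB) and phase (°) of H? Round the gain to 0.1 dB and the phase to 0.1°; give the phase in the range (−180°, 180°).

At s = jω = j1000:
zero (s+2): 2 + j1000 → |·| = √(2²+1000²) = √1000004 ≈ 1000, ∠ = arctan(1000/2) ≈ 89.89°
pole (s+20): 20 + j1000 → |·| = √(20²+1000²) = √1000400 ≈ 1000.2, ∠ = arctan(1000/20) ≈ 88.85°
pole (s+100): 100 + j1000 → |·| = √(100²+1000²) = √1010000 ≈ 1005, ∠ = arctan(1000/100) ≈ 84.29°
|H| = 2 · 1000 / 1.0052e+06 ≈ 0.0019897
Gain = 20 log₁₀(0.0019897) ≈ -54.02 dB
∠H = 89.89° − 173.14° = -83.25°

-54.0 dB, -83.3°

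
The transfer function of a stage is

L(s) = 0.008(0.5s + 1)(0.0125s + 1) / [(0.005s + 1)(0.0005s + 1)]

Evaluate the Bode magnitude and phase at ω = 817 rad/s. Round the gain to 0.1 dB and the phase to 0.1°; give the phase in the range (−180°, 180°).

At ω = 817 rad/s:
zero (1 + j817·0.5) = 1 + j408.5 → |·| ≈ 408.5, ∠ ≈ 89.86°
zero (1 + j817·0.0125) = 1 + j10.2125 → |·| ≈ 10.261, ∠ ≈ 84.41°
pole (1 + j817·0.005) = 1 + j4.085 → |·| ≈ 4.2056, ∠ ≈ 76.24°
pole (1 + j817·0.0005) = 1 + j0.4085 → |·| ≈ 1.0802, ∠ ≈ 22.22°
|L| = 0.008 · 408.5 · 10.261 / (4.2056 · 1.0802) ≈ 7.3814
Gain = 20 log₁₀(7.3814) ≈ 17.36 dB
∠L = (89.86° + 84.41°) − (76.24° + 22.22°) = 75.81°

17.4 dB, 75.8°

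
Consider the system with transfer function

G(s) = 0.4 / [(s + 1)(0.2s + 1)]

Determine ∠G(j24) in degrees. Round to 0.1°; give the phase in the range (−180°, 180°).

-165.8°

At ω = 24 rad/s:
pole (1 + j24·1) = 1 + j24 → |·| ≈ 24.021, ∠ ≈ 87.61°
pole (1 + j24·0.2) = 1 + j4.8 → |·| ≈ 4.9031, ∠ ≈ 78.23°
∠G = (0°) − (87.61° + 78.23°) = -165.84°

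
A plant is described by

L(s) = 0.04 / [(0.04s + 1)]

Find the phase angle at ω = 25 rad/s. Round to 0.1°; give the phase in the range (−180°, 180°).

At ω = 25 rad/s:
pole (1 + j25·0.04) = 1 + j1 → |·| ≈ 1.4142, ∠ ≈ 45.00°
∠L = (0°) − (45.00°) = -45.00°

-45.0°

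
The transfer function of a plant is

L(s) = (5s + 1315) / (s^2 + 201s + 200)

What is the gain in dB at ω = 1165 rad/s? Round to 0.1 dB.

Substitute s = j1165:
Numerator: 5(j1165) + 1315 = 1315 + j5825
Denominator: (j1165)^2 + 201(j1165) + 200 = -1357025 + j234165
|N| = √(1315² + 5825²) ≈ 5971.6, ∠N ≈ 77.28°
|D| = √(1357025² + 234165²) ≈ 1.3771e+06, ∠D ≈ 170.21°
|L| = 5971.6 / 1.3771e+06 ≈ 0.0043364
Gain = 20 log₁₀(0.0043364) ≈ -47.26 dB

-47.3 dB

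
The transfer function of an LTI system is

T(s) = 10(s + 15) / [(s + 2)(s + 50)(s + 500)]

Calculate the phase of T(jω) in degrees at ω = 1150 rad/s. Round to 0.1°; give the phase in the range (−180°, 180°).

At s = jω = j1150:
zero (s+15): 15 + j1150 → |·| = √(15²+1150²) = √1322725 ≈ 1150.1, ∠ = arctan(1150/15) ≈ 89.25°
pole (s+2): 2 + j1150 → |·| = √(2²+1150²) = √1322504 ≈ 1150, ∠ = arctan(1150/2) ≈ 89.90°
pole (s+50): 50 + j1150 → |·| = √(50²+1150²) = √1325000 ≈ 1151.1, ∠ = arctan(1150/50) ≈ 87.51°
pole (s+500): 500 + j1150 → |·| = √(500²+1150²) = √1572500 ≈ 1254, ∠ = arctan(1150/500) ≈ 66.50°
∠T = 89.25° − 243.91° = -154.66°

-154.7°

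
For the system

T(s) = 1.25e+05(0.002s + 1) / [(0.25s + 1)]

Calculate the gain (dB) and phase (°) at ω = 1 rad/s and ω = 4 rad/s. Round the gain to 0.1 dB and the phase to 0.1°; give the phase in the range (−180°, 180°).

ω = 1: 101.7 dB, -13.9°; ω = 4: 98.9 dB, -44.5°

At ω = 1 rad/s:
zero (1 + j1·0.002) = 1 + j0.002 → |·| ≈ 1, ∠ ≈ 0.11°
pole (1 + j1·0.25) = 1 + j0.25 → |·| ≈ 1.0308, ∠ ≈ 14.04°
|T| = 1.25e+05 · 1 / (1.0308) ≈ 1.2127e+05
Gain = 20 log₁₀(1.2127e+05) ≈ 101.68 dB
∠T = (0.11°) − (14.04°) = -13.93°

At ω = 4 rad/s:
zero (1 + j4·0.002) = 1 + j0.008 → |·| ≈ 1, ∠ ≈ 0.46°
pole (1 + j4·0.25) = 1 + j1 → |·| ≈ 1.4142, ∠ ≈ 45.00°
|T| = 1.25e+05 · 1 / (1.4142) ≈ 88389
Gain = 20 log₁₀(88389) ≈ 98.93 dB
∠T = (0.46°) − (45.00°) = -44.54°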